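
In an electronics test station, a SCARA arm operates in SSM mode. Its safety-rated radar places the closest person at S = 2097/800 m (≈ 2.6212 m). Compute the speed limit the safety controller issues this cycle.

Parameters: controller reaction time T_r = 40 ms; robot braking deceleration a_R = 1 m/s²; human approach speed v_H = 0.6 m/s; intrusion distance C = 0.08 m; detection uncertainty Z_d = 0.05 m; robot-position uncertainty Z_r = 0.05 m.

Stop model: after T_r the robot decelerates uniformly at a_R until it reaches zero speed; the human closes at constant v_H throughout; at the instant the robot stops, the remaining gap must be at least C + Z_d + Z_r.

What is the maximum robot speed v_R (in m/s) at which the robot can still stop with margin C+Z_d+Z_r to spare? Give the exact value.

at the boundary: (1/2)·v² + (16/25)·v + (-9669/4000) = 0
  disc = (16/25)² − 4·(1/2)·(-9669/4000) = 52441/10000 ; √disc = 229/100
  v_R = (−(16/25) + 229/100) / (2·(1/2)) = 33/20 m/s
check:
stop time T_s = (33/20)/1 = 1.6500 s
robot covers v_R·T_r = 1.6500·0.0400 = 0.0660 m before braking
robot under decel: 1.6500²/(2·1.0000) = 1.3613 m
human over T_r+T_s: 0.6000·(0.0400+1.6500) = 1.0140 m
margins: 0.0800+0.0500+0.0500 = 0.1800 m
sum ≈ 0.0660+1.3613+1.0140+0.1800 ≈ 2.6212 m = S ✓

v_R_max = 33/20 m/s = 1.6500 m/s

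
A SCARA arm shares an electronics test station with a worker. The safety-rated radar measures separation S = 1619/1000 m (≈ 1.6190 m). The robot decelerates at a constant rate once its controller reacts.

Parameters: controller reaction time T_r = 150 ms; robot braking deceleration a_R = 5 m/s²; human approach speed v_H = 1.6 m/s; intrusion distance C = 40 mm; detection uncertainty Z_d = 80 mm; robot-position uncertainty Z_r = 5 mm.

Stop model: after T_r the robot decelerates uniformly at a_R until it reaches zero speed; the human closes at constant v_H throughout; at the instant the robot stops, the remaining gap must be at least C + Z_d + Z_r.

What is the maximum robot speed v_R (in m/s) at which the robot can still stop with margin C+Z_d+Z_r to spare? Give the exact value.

v_R_max = 19/10 m/s = 1.9000 m/s

at the boundary: (1/10)·v² + (47/100)·v + (-627/500) = 0
  disc = (47/100)² − 4·(1/10)·(-627/500) = 289/400 ; √disc = 17/20
  v_R = (−(47/100) + 17/20) / (2·(1/10)) = 19/10 m/s
check:
T_s = v_R/a_R = (19/10)/5 = 0.3800 s
robot covers v_R·T_r = 1.9000·0.1500 = 0.2850 m before braking
robot covers 1.9000·0.3800 − ½·5.0000·0.3800² = 0.3610 m while stopping
person approaches 1.6000·(0.1500+0.3800) = 0.8480 m
margins: 0.0400+0.0800+0.0050 = 0.1250 m
sum ≈ 0.2850+0.3610+0.8480+0.1250 ≈ 1.6190 m = S ✓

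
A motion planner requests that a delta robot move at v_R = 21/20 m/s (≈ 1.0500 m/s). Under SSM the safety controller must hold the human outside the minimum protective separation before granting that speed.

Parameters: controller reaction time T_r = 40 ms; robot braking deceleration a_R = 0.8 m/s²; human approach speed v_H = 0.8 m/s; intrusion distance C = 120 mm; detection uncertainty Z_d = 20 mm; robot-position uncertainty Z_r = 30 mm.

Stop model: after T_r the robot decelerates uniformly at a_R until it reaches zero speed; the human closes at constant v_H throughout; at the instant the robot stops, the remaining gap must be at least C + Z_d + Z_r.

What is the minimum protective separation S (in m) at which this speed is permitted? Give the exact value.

braking lasts T_s = (21/20)/(4/5) = 1.3125 s
reaction-phase robot travel = 1.0500·0.0400 = 0.0420 m
robot under decel: 1.0500²/(2·0.8000) = 0.6891 m
person approaches 0.8000·(0.0400+1.3125) = 1.0820 m
residual clearance needed = 0.1200+0.0200+0.0300 = 0.1700 m
S_min ≈ 0.0420+0.6891+1.0820+0.1700  ⇒  S_min = 31729/16000 m

S_min = 31729/16000 m = 1.9831 m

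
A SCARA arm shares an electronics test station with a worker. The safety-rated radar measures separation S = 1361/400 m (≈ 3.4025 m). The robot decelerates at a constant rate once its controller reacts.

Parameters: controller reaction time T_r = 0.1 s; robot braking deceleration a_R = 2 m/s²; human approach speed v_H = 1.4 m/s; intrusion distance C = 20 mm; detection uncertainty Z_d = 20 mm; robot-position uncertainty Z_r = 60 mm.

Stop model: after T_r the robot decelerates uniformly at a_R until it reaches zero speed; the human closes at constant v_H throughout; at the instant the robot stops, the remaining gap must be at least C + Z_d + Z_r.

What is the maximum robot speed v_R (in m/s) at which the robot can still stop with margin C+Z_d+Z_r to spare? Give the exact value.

v_R_max = 23/10 m/s = 2.3000 m/s

quadratic (1/4)·v² + (4/5)·v + (-253/80) = 0
  disc = (4/5)² − 4·(1/4)·(-253/80) = 1521/400 ; √disc = 39/20
  v_R = (−(4/5) + 39/20) / (2·(1/4)) = 23/10 m/s
check:
T_s = v_R/a_R = (23/10)/2 = 1.1500 s
robot in T_r: 2.3000·0.1000 = 0.2300 m
robot covers 2.3000·1.1500 − ½·2.0000·1.1500² = 1.3225 m while stopping
person approaches 1.4000·(0.1000+1.1500) = 1.7500 m
C+Z_d+Z_r = 0.0200+0.0200+0.0600 = 0.1000 m
sum ≈ 0.2300+1.3225+1.7500+0.1000 ≈ 3.4025 m = S ✓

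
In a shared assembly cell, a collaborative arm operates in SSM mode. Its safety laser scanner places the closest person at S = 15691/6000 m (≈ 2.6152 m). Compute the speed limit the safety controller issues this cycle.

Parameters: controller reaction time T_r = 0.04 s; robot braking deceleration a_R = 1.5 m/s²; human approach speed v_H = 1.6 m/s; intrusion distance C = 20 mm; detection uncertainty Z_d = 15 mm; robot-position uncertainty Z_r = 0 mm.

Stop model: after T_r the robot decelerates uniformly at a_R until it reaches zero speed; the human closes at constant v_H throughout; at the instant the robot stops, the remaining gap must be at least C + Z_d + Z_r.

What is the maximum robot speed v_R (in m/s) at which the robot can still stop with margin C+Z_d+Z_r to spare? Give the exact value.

v_R_max = 31/20 m/s = 1.5500 m/s

quadratic (1/3)·v² + (83/75)·v + (-15097/6000) = 0
  disc = (83/75)² − 4·(1/3)·(-15097/6000) = 11449/2500 ; √disc = 107/50
  v_R = (−(83/75) + 107/50) / (2·(1/3)) = 31/20 m/s
check:
stop time T_s = (31/20)/(3/2) = 1.0333 s
robot covers v_R·T_r = 1.5500·0.0400 = 0.0620 m before braking
robot under decel: 1.5500²/(2·1.5000) = 0.8008 m
person approaches 1.6000·(0.0400+1.0333) = 1.7173 m
residual clearance needed = 0.0200+0.0150+0.0000 = 0.0350 m
sum ≈ 0.0620+0.8008+1.7173+0.0350 ≈ 2.6152 m = S ✓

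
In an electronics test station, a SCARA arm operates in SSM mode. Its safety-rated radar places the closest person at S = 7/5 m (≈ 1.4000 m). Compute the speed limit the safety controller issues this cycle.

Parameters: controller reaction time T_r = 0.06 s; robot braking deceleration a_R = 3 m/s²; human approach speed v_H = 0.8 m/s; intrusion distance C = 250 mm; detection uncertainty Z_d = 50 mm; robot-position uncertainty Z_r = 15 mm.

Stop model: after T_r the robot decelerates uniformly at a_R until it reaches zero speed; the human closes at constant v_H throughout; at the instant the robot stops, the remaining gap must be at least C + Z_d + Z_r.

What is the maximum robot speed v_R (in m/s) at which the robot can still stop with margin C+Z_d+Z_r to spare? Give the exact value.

v_R_max = 17/10 m/s = 1.7000 m/s

quadratic (1/6)·v² + (49/150)·v + (-1037/1000) = 0
  disc = (49/150)² − 4·(1/6)·(-1037/1000) = 4489/5625 ; √disc = 67/75
  v_R = (−(49/150) + 67/75) / (2·(1/6)) = 17/10 m/s
check:
stop time T_s = (17/10)/3 = 0.5667 s
robot in T_r: 1.7000·0.0600 = 0.1020 m
robot covers 1.7000·0.5667 − ½·3.0000·0.5667² = 0.4817 m while stopping
person approaches 0.8000·(0.0600+0.5667) = 0.5013 m
C+Z_d+Z_r = 0.2500+0.0500+0.0150 = 0.3150 m
sum ≈ 0.1020+0.4817+0.5013+0.3150 ≈ 1.4000 m = S ✓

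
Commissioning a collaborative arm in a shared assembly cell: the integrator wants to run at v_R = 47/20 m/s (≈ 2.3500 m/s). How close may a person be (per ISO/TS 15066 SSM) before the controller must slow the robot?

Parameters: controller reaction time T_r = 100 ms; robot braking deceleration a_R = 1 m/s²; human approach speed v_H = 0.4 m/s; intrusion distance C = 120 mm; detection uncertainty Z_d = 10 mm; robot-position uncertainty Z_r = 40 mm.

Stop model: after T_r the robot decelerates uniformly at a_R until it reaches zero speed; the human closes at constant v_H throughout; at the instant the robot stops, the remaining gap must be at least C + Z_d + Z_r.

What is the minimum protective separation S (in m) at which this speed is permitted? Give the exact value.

T_s = v_R/a_R = (47/20)/1 = 2.3500 s
robot in T_r: 2.3500·0.1000 = 0.2350 m
robot under decel: 2.3500²/(2·1.0000) = 2.7612 m
human closes 0.4000·2.4500 = 0.9800 m
residual clearance needed = 0.1200+0.0100+0.0400 = 0.1700 m
S_min ≈ 0.2350+2.7612+0.9800+0.1700  ⇒  S_min = 3317/800 m

S_min = 3317/800 m = 4.1463 m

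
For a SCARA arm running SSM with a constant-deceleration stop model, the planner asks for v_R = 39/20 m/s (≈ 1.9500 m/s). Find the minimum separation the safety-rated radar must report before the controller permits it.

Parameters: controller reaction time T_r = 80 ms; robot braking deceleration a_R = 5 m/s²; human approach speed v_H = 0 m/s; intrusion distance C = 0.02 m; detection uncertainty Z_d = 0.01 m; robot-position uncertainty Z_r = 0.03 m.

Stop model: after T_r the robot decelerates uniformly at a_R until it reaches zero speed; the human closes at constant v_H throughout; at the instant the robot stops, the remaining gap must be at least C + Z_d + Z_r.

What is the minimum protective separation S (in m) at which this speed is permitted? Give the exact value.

stop time T_s = (39/20)/5 = 0.3900 s
robot covers v_R·T_r = 1.9500·0.0800 = 0.1560 m before braking
braking distance = 1.9500²/(2·5.0000) = 0.3802 m
person approaches 0.0000·(0.0800+0.3900) = 0.0000 m
C+Z_d+Z_r = 0.0200+0.0100+0.0300 = 0.0600 m
S_min ≈ 0.1560+0.3802+0.0000+0.0600  ⇒  S_min = 477/800 m

S_min = 477/800 m = 0.5962 m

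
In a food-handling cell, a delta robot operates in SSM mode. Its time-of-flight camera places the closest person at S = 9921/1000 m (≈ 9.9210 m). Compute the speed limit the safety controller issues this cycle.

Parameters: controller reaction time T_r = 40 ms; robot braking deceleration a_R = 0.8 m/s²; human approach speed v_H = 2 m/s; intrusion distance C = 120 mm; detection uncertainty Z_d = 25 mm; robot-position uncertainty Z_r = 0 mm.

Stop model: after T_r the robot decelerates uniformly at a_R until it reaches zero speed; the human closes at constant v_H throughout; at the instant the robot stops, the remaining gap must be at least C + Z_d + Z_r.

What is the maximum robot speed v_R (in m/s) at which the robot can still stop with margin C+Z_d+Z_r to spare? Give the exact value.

at the boundary: (5/8)·v² + (127/50)·v + (-1212/125) = 0
  disc = (127/50)² − 4·(5/8)·(-1212/125) = 76729/2500 ; √disc = 277/50
  v_R = (−(127/50) + 277/50) / (2·(5/8)) = 12/5 m/s
check:
stop time T_s = (12/5)/(4/5) = 3.0000 s
robot covers v_R·T_r = 2.4000·0.0400 = 0.0960 m before braking
robot covers 2.4000·3.0000 − ½·0.8000·3.0000² = 3.6000 m while stopping
person approaches 2.0000·(0.0400+3.0000) = 6.0800 m
C+Z_d+Z_r = 0.1200+0.0250+0.0000 = 0.1450 m
sum ≈ 0.0960+3.6000+6.0800+0.1450 ≈ 9.9210 m = S ✓

v_R_max = 12/5 m/s = 2.4000 m/s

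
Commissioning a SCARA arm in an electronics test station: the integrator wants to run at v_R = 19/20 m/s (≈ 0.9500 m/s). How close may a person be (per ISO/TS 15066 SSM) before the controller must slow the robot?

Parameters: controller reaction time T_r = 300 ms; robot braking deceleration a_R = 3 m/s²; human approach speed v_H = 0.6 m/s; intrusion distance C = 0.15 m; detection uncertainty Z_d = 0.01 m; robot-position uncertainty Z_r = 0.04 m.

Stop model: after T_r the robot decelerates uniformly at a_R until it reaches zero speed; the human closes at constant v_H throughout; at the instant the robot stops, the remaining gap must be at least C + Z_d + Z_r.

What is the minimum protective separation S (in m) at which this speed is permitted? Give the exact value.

S_min = 2413/2400 m = 1.0054 m

stop time T_s = (19/20)/3 = 0.3167 s
robot covers v_R·T_r = 0.9500·0.3000 = 0.2850 m before braking
robot under decel: 0.9500²/(2·3.0000) = 0.1504 m
human over T_r+T_s: 0.6000·(0.3000+0.3167) = 0.3700 m
C+Z_d+Z_r = 0.1500+0.0100+0.0400 = 0.2000 m
S_min ≈ 0.2850+0.1504+0.3700+0.2000  ⇒  S_min = 2413/2400 m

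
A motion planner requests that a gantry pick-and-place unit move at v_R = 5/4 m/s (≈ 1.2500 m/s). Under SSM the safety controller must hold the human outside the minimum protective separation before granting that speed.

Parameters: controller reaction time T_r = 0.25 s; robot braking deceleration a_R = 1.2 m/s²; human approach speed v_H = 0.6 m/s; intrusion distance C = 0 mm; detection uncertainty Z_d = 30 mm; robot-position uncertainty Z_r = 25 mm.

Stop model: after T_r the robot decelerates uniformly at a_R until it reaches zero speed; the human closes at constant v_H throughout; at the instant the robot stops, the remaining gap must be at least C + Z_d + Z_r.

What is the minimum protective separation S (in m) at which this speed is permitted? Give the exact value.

S_min = 8609/4800 m = 1.7935 m

T_s = v_R/a_R = (5/4)/(6/5) = 1.0417 s
robot covers v_R·T_r = 1.2500·0.2500 = 0.3125 m before braking
robot covers 1.2500·1.0417 − ½·1.2000·1.0417² = 0.6510 m while stopping
human closes 0.6000·1.2917 = 0.7750 m
C+Z_d+Z_r = 0.0000+0.0300+0.0250 = 0.0550 m
S_min ≈ 0.3125+0.6510+0.7750+0.0550  ⇒  S_min = 8609/4800 m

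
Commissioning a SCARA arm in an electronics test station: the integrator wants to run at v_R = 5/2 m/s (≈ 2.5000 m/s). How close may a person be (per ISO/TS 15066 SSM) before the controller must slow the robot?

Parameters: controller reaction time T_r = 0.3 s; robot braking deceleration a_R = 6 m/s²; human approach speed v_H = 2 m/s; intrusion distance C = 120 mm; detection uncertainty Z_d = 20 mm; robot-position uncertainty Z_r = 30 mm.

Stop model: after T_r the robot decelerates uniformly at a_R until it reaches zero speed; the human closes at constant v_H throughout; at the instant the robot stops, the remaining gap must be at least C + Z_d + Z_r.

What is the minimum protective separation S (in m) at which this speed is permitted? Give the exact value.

S_min = 3449/1200 m = 2.8742 m

braking lasts T_s = (5/2)/6 = 0.4167 s
robot covers v_R·T_r = 2.5000·0.3000 = 0.7500 m before braking
braking distance = 2.5000²/(2·6.0000) = 0.5208 m
person approaches 2.0000·(0.3000+0.4167) = 1.4333 m
C+Z_d+Z_r = 0.1200+0.0200+0.0300 = 0.1700 m
S_min ≈ 0.7500+0.5208+1.4333+0.1700  ⇒  S_min = 3449/1200 m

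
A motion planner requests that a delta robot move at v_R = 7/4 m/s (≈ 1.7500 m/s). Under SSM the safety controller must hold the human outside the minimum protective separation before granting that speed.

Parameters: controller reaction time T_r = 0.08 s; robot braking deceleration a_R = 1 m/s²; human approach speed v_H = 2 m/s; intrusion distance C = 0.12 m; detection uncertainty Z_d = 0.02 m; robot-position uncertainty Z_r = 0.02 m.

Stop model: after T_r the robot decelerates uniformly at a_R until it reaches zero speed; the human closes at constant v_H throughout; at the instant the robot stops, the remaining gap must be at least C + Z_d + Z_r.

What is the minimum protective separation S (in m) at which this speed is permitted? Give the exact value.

stop time T_s = (7/4)/1 = 1.7500 s
robot covers v_R·T_r = 1.7500·0.0800 = 0.1400 m before braking
robot covers 1.7500·1.7500 − ½·1.0000·1.7500² = 1.5312 m while stopping
human closes 2.0000·1.8300 = 3.6600 m
C+Z_d+Z_r = 0.1200+0.0200+0.0200 = 0.1600 m
S_min ≈ 0.1400+1.5312+3.6600+0.1600  ⇒  S_min = 4393/800 m

S_min = 4393/800 m = 5.4912 m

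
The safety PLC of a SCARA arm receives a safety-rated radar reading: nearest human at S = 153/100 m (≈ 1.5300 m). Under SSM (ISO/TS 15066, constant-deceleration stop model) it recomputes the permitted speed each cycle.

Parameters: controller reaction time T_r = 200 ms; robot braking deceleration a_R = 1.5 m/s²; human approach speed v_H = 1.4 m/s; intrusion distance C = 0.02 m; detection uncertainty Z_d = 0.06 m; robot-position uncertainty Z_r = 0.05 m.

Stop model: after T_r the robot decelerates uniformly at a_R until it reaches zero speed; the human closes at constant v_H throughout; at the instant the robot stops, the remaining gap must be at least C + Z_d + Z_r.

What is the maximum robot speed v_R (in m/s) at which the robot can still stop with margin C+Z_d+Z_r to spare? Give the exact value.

at the boundary: (1/3)·v² + (17/15)·v + (-28/25) = 0
  disc = (17/15)² − 4·(1/3)·(-28/25) = 25/9 ; √disc = 5/3
  v_R = (−(17/15) + 5/3) / (2·(1/3)) = 4/5 m/s
check:
T_s = v_R/a_R = (4/5)/(3/2) = 0.5333 s
robot in T_r: 0.8000·0.2000 = 0.1600 m
braking distance = 0.8000²/(2·1.5000) = 0.2133 m
person approaches 1.4000·(0.2000+0.5333) = 1.0267 m
C+Z_d+Z_r = 0.0200+0.0600+0.0500 = 0.1300 m
sum ≈ 0.1600+0.2133+1.0267+0.1300 ≈ 1.5300 m = S ✓

v_R_max = 4/5 m/s = 0.8000 m/s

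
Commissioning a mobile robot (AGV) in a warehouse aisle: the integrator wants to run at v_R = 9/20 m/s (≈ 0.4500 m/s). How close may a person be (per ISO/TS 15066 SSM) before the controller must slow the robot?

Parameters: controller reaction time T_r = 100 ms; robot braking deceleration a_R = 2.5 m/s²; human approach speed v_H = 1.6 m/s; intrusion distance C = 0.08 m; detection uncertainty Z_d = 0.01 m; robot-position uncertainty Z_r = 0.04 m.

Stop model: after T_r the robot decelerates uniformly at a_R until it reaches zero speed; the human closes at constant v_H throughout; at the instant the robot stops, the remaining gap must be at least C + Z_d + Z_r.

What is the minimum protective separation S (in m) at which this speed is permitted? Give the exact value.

S_min = 1327/2000 m = 0.6635 m

stop time T_s = (9/20)/(5/2) = 0.1800 s
reaction-phase robot travel = 0.4500·0.1000 = 0.0450 m
braking distance = 0.4500²/(2·2.5000) = 0.0405 m
person approaches 1.6000·(0.1000+0.1800) = 0.4480 m
residual clearance needed = 0.0800+0.0100+0.0400 = 0.1300 m
S_min ≈ 0.0450+0.0405+0.4480+0.1300  ⇒  S_min = 1327/2000 m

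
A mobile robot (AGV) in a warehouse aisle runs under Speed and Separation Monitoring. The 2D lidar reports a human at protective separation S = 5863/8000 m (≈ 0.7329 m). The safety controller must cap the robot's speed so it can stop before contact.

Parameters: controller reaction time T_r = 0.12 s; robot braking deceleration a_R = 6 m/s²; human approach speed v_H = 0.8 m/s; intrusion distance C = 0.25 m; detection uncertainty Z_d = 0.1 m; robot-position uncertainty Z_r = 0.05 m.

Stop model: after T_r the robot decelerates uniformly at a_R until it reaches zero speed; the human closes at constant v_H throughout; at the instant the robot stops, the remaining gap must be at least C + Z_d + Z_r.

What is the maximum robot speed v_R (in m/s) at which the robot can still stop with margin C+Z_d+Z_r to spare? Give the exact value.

at the boundary: (1/12)·v² + (19/75)·v + (-379/1600) = 0
  disc = (19/75)² − 4·(1/12)·(-379/1600) = 51529/360000 ; √disc = 227/600
  v_R = (−(19/75) + 227/600) / (2·(1/12)) = 3/4 m/s
check:
braking lasts T_s = (3/4)/6 = 0.1250 s
reaction-phase robot travel = 0.7500·0.1200 = 0.0900 m
braking distance = 0.7500²/(2·6.0000) = 0.0469 m
human closes 0.8000·0.2450 = 0.1960 m
C+Z_d+Z_r = 0.2500+0.1000+0.0500 = 0.4000 m
sum ≈ 0.0900+0.0469+0.1960+0.4000 ≈ 0.7329 m = S ✓

v_R_max = 3/4 m/s = 0.7500 m/s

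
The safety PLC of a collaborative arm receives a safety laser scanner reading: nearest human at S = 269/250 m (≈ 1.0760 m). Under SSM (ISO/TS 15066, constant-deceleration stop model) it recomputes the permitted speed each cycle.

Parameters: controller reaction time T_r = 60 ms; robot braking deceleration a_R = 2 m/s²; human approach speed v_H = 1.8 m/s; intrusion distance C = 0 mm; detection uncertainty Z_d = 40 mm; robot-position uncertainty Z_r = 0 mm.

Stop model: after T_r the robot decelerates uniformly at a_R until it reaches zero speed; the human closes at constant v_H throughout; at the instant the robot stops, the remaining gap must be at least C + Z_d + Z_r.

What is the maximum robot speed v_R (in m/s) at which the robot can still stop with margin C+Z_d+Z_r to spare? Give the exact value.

quadratic (1/4)·v² + (24/25)·v + (-116/125) = 0
  disc = (24/25)² − 4·(1/4)·(-116/125) = 1156/625 ; √disc = 34/25
  v_R = (−(24/25) + 34/25) / (2·(1/4)) = 4/5 m/s
check:
braking lasts T_s = (4/5)/2 = 0.4000 s
reaction-phase robot travel = 0.8000·0.0600 = 0.0480 m
braking distance = 0.8000²/(2·2.0000) = 0.1600 m
human closes 1.8000·0.4600 = 0.8280 m
residual clearance needed = 0.0000+0.0400+0.0000 = 0.0400 m
sum ≈ 0.0480+0.1600+0.8280+0.0400 ≈ 1.0760 m = S ✓

v_R_max = 4/5 m/s = 0.8000 m/s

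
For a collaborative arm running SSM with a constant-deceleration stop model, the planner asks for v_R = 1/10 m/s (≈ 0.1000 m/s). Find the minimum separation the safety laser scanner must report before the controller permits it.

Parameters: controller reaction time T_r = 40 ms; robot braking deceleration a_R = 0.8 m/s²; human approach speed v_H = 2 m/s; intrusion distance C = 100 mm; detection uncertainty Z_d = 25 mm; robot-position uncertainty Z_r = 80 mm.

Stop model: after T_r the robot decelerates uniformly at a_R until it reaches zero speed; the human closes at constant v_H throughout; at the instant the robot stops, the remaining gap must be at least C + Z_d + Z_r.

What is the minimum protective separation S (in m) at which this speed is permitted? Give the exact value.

T_s = v_R/a_R = (1/10)/(4/5) = 0.1250 s
robot covers v_R·T_r = 0.1000·0.0400 = 0.0040 m before braking
robot covers 0.1000·0.1250 − ½·0.8000·0.1250² = 0.0063 m while stopping
human over T_r+T_s: 2.0000·(0.0400+0.1250) = 0.3300 m
residual clearance needed = 0.1000+0.0250+0.0800 = 0.2050 m
S_min ≈ 0.0040+0.0063+0.3300+0.2050  ⇒  S_min = 2181/4000 m

S_min = 2181/4000 m = 0.5453 m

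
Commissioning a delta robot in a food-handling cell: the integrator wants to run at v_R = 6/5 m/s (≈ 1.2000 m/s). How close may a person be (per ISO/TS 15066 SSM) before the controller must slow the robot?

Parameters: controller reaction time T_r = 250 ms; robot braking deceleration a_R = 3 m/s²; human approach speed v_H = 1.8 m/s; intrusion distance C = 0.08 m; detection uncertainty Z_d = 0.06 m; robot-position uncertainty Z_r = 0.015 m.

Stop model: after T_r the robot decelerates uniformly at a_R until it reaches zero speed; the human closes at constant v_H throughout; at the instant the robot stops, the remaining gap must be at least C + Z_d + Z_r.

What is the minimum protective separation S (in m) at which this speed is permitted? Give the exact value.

braking lasts T_s = (6/5)/3 = 0.4000 s
robot in T_r: 1.2000·0.2500 = 0.3000 m
robot under decel: 1.2000²/(2·3.0000) = 0.2400 m
human over T_r+T_s: 1.8000·(0.2500+0.4000) = 1.1700 m
C+Z_d+Z_r = 0.0800+0.0600+0.0150 = 0.1550 m
S_min ≈ 0.3000+0.2400+1.1700+0.1550  ⇒  S_min = 373/200 m

S_min = 373/200 m = 1.8650 m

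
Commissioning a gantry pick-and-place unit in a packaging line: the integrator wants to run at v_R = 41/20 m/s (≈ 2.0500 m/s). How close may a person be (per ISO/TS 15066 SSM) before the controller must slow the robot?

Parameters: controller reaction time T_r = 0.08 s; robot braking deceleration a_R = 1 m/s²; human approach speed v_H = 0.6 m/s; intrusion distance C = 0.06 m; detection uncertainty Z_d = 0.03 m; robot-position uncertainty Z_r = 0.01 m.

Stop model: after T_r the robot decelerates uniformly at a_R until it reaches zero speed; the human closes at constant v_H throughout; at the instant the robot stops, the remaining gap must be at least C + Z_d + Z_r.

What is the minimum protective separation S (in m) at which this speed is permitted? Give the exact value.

S_min = 14573/4000 m = 3.6433 m

stop time T_s = (41/20)/1 = 2.0500 s
reaction-phase robot travel = 2.0500·0.0800 = 0.1640 m
robot covers 2.0500·2.0500 − ½·1.0000·2.0500² = 2.1012 m while stopping
human over T_r+T_s: 0.6000·(0.0800+2.0500) = 1.2780 m
C+Z_d+Z_r = 0.0600+0.0300+0.0100 = 0.1000 m
S_min ≈ 0.1640+2.1012+1.2780+0.1000  ⇒  S_min = 14573/4000 m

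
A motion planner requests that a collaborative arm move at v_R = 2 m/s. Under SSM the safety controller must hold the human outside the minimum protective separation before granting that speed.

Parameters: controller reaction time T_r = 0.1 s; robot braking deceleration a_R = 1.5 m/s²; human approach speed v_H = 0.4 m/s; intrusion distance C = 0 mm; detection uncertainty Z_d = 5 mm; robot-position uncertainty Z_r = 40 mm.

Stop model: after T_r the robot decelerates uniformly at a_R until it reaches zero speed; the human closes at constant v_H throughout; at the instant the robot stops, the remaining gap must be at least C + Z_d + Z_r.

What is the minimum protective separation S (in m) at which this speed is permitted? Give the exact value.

S_min = 1291/600 m = 2.1517 m

braking lasts T_s = 2/(3/2) = 1.3333 s
reaction-phase robot travel = 2.0000·0.1000 = 0.2000 m
braking distance = 2.0000²/(2·1.5000) = 1.3333 m
human over T_r+T_s: 0.4000·(0.1000+1.3333) = 0.5733 m
residual clearance needed = 0.0000+0.0050+0.0400 = 0.0450 m
S_min ≈ 0.2000+1.3333+0.5733+0.0450  ⇒  S_min = 1291/600 m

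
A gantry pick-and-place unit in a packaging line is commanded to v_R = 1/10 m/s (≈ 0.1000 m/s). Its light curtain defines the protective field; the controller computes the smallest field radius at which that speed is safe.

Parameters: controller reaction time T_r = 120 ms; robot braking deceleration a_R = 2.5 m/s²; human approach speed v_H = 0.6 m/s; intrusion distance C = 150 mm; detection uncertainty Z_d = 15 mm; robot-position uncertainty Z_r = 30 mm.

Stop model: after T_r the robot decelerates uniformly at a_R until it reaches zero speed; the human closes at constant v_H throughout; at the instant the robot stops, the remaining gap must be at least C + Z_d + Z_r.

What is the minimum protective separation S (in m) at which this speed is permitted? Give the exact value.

S_min = 61/200 m = 0.3050 m

T_s = v_R/a_R = (1/10)/(5/2) = 0.0400 s
robot covers v_R·T_r = 0.1000·0.1200 = 0.0120 m before braking
robot under decel: 0.1000²/(2·2.5000) = 0.0020 m
human over T_r+T_s: 0.6000·(0.1200+0.0400) = 0.0960 m
margins: 0.1500+0.0150+0.0300 = 0.1950 m
S_min ≈ 0.0120+0.0020+0.0960+0.1950  ⇒  S_min = 61/200 m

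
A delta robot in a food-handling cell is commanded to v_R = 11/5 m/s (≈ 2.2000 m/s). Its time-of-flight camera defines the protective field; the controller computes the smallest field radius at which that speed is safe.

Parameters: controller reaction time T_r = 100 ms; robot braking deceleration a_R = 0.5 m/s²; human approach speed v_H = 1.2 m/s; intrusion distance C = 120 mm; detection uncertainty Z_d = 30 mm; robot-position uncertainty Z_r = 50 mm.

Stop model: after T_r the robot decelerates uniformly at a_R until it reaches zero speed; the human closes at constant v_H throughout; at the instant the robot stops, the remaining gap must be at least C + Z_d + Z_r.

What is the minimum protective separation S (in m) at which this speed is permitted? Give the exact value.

braking lasts T_s = (11/5)/(1/2) = 4.4000 s
robot covers v_R·T_r = 2.2000·0.1000 = 0.2200 m before braking
braking distance = 2.2000²/(2·0.5000) = 4.8400 m
human closes 1.2000·4.5000 = 5.4000 m
residual clearance needed = 0.1200+0.0300+0.0500 = 0.2000 m
S_min ≈ 0.2200+4.8400+5.4000+0.2000  ⇒  S_min = 533/50 m

S_min = 533/50 m = 10.6600 m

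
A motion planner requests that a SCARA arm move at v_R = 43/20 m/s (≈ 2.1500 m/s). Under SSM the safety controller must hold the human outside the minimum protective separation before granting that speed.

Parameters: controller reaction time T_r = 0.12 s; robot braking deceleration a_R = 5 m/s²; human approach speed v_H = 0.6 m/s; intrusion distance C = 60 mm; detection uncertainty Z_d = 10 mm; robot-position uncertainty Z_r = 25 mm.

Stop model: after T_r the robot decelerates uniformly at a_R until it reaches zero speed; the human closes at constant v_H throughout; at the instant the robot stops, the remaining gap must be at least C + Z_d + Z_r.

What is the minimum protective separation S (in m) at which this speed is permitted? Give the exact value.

stop time T_s = (43/20)/5 = 0.4300 s
robot in T_r: 2.1500·0.1200 = 0.2580 m
robot under decel: 2.1500²/(2·5.0000) = 0.4622 m
person approaches 0.6000·(0.1200+0.4300) = 0.3300 m
margins: 0.0600+0.0100+0.0250 = 0.0950 m
S_min ≈ 0.2580+0.4622+0.3300+0.0950  ⇒  S_min = 4581/4000 m

S_min = 4581/4000 m = 1.1453 m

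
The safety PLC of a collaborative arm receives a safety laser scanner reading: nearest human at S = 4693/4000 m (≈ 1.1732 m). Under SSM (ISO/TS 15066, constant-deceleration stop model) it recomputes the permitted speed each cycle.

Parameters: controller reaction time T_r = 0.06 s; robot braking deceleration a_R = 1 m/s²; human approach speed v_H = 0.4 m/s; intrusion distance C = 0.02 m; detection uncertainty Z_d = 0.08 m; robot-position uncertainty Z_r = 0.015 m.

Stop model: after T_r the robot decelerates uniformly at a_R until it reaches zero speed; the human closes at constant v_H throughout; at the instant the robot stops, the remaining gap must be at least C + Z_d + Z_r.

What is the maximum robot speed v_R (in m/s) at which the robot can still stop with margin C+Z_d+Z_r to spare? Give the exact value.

quadratic (1/2)·v² + (23/50)·v + (-4137/4000) = 0
  disc = (23/50)² − 4·(1/2)·(-4137/4000) = 22801/10000 ; √disc = 151/100
  v_R = (−(23/50) + 151/100) / (2·(1/2)) = 21/20 m/s
check:
stop time T_s = (21/20)/1 = 1.0500 s
robot covers v_R·T_r = 1.0500·0.0600 = 0.0630 m before braking
robot covers 1.0500·1.0500 − ½·1.0000·1.0500² = 0.5513 m while stopping
human over T_r+T_s: 0.4000·(0.0600+1.0500) = 0.4440 m
residual clearance needed = 0.0200+0.0800+0.0150 = 0.1150 m
sum ≈ 0.0630+0.5513+0.4440+0.1150 ≈ 1.1732 m = S ✓

v_R_max = 21/20 m/s = 1.0500 m/s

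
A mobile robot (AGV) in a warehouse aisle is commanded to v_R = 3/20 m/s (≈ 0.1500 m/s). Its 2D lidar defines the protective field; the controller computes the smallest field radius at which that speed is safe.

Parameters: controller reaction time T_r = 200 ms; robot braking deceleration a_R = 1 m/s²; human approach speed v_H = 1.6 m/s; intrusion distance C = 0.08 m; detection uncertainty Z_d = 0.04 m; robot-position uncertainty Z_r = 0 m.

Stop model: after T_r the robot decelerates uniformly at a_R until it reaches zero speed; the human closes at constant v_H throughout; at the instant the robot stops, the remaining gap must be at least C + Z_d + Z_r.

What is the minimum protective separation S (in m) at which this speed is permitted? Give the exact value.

S_min = 577/800 m = 0.7212 m

T_s = v_R/a_R = (3/20)/1 = 0.1500 s
robot in T_r: 0.1500·0.2000 = 0.0300 m
robot covers 0.1500·0.1500 − ½·1.0000·0.1500² = 0.0112 m while stopping
human closes 1.6000·0.3500 = 0.5600 m
residual clearance needed = 0.0800+0.0400+0.0000 = 0.1200 m
S_min ≈ 0.0300+0.0112+0.5600+0.1200  ⇒  S_min = 577/800 m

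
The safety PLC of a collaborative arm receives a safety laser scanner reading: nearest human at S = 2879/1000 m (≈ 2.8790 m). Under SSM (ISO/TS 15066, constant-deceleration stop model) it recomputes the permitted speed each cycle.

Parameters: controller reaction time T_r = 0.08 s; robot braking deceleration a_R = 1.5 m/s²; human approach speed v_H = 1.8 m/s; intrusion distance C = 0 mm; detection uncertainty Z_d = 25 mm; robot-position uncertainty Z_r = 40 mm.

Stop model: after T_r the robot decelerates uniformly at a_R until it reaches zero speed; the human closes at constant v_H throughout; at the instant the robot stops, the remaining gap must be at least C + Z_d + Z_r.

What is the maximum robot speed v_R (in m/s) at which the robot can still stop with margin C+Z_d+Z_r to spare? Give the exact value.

at the boundary: (1/3)·v² + (32/25)·v + (-267/100) = 0
  disc = (32/25)² − 4·(1/3)·(-267/100) = 3249/625 ; √disc = 57/25
  v_R = (−(32/25) + 57/25) / (2·(1/3)) = 3/2 m/s
check:
braking lasts T_s = (3/2)/(3/2) = 1.0000 s
robot in T_r: 1.5000·0.0800 = 0.1200 m
robot under decel: 1.5000²/(2·1.5000) = 0.7500 m
person approaches 1.8000·(0.0800+1.0000) = 1.9440 m
residual clearance needed = 0.0000+0.0250+0.0400 = 0.0650 m
sum ≈ 0.1200+0.7500+1.9440+0.0650 ≈ 2.8790 m = S ✓

v_R_max = 3/2 m/s = 1.5000 m/s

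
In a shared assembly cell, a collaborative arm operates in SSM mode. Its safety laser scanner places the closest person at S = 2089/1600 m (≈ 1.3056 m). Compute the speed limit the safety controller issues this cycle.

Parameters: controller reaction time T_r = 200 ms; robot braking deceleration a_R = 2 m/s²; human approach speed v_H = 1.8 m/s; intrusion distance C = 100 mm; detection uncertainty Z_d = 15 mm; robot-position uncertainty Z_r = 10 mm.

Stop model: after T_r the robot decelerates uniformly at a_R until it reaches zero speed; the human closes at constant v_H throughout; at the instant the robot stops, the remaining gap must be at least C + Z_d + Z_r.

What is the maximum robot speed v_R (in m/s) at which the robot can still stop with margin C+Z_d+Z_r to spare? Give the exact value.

v_R_max = 13/20 m/s = 0.6500 m/s

at the boundary: (1/4)·v² + (11/10)·v + (-1313/1600) = 0
  disc = (11/10)² − 4·(1/4)·(-1313/1600) = 3249/1600 ; √disc = 57/40
  v_R = (−(11/10) + 57/40) / (2·(1/4)) = 13/20 m/s
check:
stop time T_s = (13/20)/2 = 0.3250 s
robot covers v_R·T_r = 0.6500·0.2000 = 0.1300 m before braking
robot covers 0.6500·0.3250 − ½·2.0000·0.3250² = 0.1056 m while stopping
person approaches 1.8000·(0.2000+0.3250) = 0.9450 m
margins: 0.1000+0.0150+0.0100 = 0.1250 m
sum ≈ 0.1300+0.1056+0.9450+0.1250 ≈ 1.3056 m = S ✓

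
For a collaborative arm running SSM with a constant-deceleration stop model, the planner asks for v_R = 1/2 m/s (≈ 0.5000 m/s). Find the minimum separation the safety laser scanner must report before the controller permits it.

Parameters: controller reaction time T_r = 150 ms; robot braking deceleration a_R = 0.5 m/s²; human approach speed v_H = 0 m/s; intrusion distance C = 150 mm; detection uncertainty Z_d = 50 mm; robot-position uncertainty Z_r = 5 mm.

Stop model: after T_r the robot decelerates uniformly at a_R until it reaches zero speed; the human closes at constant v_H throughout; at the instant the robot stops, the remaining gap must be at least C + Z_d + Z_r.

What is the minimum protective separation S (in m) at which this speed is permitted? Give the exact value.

braking lasts T_s = (1/2)/(1/2) = 1.0000 s
robot covers v_R·T_r = 0.5000·0.1500 = 0.0750 m before braking
braking distance = 0.5000²/(2·0.5000) = 0.2500 m
human closes 0.0000·1.1500 = 0.0000 m
margins: 0.1500+0.0500+0.0050 = 0.2050 m
S_min ≈ 0.0750+0.2500+0.0000+0.2050  ⇒  S_min = 53/100 m

S_min = 53/100 m = 0.5300 m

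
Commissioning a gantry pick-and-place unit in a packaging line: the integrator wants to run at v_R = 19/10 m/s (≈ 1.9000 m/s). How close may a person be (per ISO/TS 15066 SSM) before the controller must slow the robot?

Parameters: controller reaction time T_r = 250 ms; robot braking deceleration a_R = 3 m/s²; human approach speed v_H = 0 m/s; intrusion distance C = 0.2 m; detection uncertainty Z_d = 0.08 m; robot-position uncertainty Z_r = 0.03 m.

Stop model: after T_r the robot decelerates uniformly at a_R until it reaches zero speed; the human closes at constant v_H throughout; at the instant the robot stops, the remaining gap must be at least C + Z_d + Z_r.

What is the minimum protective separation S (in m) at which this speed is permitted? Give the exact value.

S_min = 104/75 m = 1.3867 m

T_s = v_R/a_R = (19/10)/3 = 0.6333 s
robot covers v_R·T_r = 1.9000·0.2500 = 0.4750 m before braking
robot covers 1.9000·0.6333 − ½·3.0000·0.6333² = 0.6017 m while stopping
human closes 0.0000·0.8833 = 0.0000 m
margins: 0.2000+0.0800+0.0300 = 0.3100 m
S_min ≈ 0.4750+0.6017+0.0000+0.3100  ⇒  S_min = 104/75 m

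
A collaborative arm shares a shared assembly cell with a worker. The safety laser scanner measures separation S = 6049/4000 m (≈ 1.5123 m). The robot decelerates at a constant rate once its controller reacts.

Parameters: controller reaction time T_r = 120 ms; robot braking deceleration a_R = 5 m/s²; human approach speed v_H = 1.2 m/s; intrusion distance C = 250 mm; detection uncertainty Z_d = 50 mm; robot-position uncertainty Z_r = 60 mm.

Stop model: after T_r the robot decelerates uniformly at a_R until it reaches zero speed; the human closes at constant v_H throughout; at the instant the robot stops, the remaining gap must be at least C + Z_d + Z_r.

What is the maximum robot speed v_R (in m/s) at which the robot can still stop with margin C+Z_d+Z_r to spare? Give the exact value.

quadratic (1/10)·v² + (9/25)·v + (-4033/4000) = 0
  disc = (9/25)² − 4·(1/10)·(-4033/4000) = 5329/10000 ; √disc = 73/100
  v_R = (−(9/25) + 73/100) / (2·(1/10)) = 37/20 m/s
check:
T_s = v_R/a_R = (37/20)/5 = 0.3700 s
reaction-phase robot travel = 1.8500·0.1200 = 0.2220 m
braking distance = 1.8500²/(2·5.0000) = 0.3422 m
human closes 1.2000·0.4900 = 0.5880 m
residual clearance needed = 0.2500+0.0500+0.0600 = 0.3600 m
sum ≈ 0.2220+0.3422+0.5880+0.3600 ≈ 1.5123 m = S ✓

v_R_max = 37/20 m/s = 1.8500 m/s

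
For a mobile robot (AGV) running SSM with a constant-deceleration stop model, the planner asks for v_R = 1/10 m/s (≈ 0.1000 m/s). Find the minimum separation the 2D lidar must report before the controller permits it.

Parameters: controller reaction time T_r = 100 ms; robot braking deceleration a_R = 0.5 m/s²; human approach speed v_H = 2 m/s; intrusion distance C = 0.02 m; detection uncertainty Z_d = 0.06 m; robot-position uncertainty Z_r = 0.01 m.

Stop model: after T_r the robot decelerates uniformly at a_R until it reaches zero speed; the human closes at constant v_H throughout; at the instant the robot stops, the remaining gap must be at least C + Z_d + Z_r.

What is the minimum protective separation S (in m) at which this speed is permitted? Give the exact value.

S_min = 71/100 m = 0.7100 m

stop time T_s = (1/10)/(1/2) = 0.2000 s
robot covers v_R·T_r = 0.1000·0.1000 = 0.0100 m before braking
robot covers 0.1000·0.2000 − ½·0.5000·0.2000² = 0.0100 m while stopping
human closes 2.0000·0.3000 = 0.6000 m
residual clearance needed = 0.0200+0.0600+0.0100 = 0.0900 m
S_min ≈ 0.0100+0.0100+0.6000+0.0900  ⇒  S_min = 71/100 m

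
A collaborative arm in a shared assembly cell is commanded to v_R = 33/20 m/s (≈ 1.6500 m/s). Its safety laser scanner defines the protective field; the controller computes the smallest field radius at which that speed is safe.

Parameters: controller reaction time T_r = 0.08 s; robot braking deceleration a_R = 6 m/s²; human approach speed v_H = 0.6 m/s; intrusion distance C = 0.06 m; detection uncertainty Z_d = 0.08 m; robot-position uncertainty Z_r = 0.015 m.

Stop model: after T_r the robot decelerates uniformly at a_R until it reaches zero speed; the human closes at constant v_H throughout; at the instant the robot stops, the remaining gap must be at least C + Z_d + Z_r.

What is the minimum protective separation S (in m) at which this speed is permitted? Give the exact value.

T_s = v_R/a_R = (33/20)/6 = 0.2750 s
robot in T_r: 1.6500·0.0800 = 0.1320 m
robot covers 1.6500·0.2750 − ½·6.0000·0.2750² = 0.2269 m while stopping
person approaches 0.6000·(0.0800+0.2750) = 0.2130 m
residual clearance needed = 0.0600+0.0800+0.0150 = 0.1550 m
S_min ≈ 0.1320+0.2269+0.2130+0.1550  ⇒  S_min = 1163/1600 m

S_min = 1163/1600 m = 0.7269 m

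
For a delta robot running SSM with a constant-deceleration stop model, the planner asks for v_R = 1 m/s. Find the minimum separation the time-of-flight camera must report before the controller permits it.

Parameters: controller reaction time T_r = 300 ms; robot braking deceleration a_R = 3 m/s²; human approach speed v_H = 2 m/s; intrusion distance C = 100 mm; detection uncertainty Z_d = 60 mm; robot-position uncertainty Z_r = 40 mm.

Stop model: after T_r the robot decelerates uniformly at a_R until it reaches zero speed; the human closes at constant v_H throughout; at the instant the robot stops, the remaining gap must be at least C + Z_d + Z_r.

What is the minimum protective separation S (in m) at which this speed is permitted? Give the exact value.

braking lasts T_s = 1/3 = 0.3333 s
reaction-phase robot travel = 1.0000·0.3000 = 0.3000 m
robot covers 1.0000·0.3333 − ½·3.0000·0.3333² = 0.1667 m while stopping
human closes 2.0000·0.6333 = 1.2667 m
C+Z_d+Z_r = 0.1000+0.0600+0.0400 = 0.2000 m
S_min ≈ 0.3000+0.1667+1.2667+0.2000  ⇒  S_min = 29/15 m

S_min = 29/15 m = 1.9333 m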